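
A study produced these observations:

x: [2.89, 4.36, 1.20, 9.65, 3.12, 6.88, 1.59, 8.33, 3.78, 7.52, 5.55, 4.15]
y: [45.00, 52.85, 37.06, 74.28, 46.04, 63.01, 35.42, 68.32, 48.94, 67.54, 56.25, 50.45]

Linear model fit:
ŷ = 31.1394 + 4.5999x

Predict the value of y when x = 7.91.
ŷ = 67.5246

x = 7.91 lies inside the observed range [1.20, 9.65], so the fitted equation applies directly:

ŷ = 31.1394 + 4.5999 × 7.91
ŷ = 31.1394 + 36.3852
ŷ = 67.5246

This is the fitted mean response at that x — an individual observation would come with a wider prediction interval.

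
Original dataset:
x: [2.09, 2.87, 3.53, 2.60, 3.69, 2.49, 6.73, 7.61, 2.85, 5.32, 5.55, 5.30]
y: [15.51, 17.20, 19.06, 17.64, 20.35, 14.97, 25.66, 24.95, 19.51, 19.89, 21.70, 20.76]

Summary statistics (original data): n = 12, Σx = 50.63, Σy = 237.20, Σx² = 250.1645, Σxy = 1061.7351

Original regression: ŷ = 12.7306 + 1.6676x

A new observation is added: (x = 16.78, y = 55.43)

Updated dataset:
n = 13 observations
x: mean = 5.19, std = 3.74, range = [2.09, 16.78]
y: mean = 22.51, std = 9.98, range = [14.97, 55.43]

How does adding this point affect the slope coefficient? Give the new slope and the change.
Adding the point moves β₁ from 1.6676 to 2.6042, i.e. it increases by 0.9366 (+56.2%).

The new point has HIGH LEVERAGE: x = 16.78 is far from the original mean x̄ = 50.63/12 ≈ 4.22 (original range [2.09, 7.61]).

Step 1: Update the sums with the new point (n goes from 12 to 13)
Σx  = 50.63 + 16.78 = 67.41
Σy  = 237.20 + 55.43 = 292.63
Σx² = 250.1645 + 16.78² = 250.1645 + 281.5684 = 531.7329
Σxy = 1061.7351 + 16.78×55.43 = 1061.7351 + 930.1154 = 1991.8505

Step 2: Recompute the slope with b₁ = (nΣxy − ΣxΣy) / (nΣx² − (Σx)²)
Numerator   = 13×1991.8505 − 67.41×292.63 = 25894.0565 − 19726.1883 = 6167.8682
Denominator = 13×531.7329 − 67.41² = 6912.5277 − 4544.1081 = 2368.4196
b₁(new) = 6167.8682 / 2368.4196 = 2.6042

(Same formula on the original sums: (12×1061.7351 − 50.63×237.20) / (12×250.1645 − 50.63²) = 731.3852 / 438.5771 = 1.6676, matching the given fit.)

Step 3: Change in slope
Δβ₁ = 2.6042 − 1.6676 = +0.9366
Relative change = +0.9366 / 1.6676 × 100% = +56.2%
→ the slope increases when the point is added.

Because the point sits above the extension of the original line at a high-leverage x, it tilts the fit up.
In practice: refit with and without it and report both if conclusions differ.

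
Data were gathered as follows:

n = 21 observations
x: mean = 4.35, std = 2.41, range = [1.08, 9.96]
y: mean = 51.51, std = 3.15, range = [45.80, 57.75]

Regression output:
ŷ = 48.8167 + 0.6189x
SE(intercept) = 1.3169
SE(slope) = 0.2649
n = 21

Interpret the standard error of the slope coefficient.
The slope 0.6189 is pinned down to within about ±0.2649 (one SE) by these data — relative uncertainty 42.8%, i.e. moderately precise.

SE(β̂₁) = s / √Sxx, where s is the residual standard deviation and Sxx = Σ(x − x̄)². It is the yardstick for how far β̂₁ = 0.6189 could plausibly be from the true slope.

Relative precision:
- SE / |β̂₁| = 0.2649 / 0.6189 = 42.8%
- Rule of thumb (under 20%: precise; 20% to under 50%: moderately precise; 50% or more: imprecise) → moderately precise

Link to interval estimation: a confidence interval for β₁ is β̂₁ ± t* × 0.2649, so SE sets the half-width per unit of t*.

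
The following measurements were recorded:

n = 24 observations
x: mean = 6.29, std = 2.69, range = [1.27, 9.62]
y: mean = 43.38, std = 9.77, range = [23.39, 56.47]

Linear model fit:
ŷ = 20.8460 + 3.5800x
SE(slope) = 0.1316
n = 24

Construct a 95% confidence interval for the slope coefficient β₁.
The 95% CI for β₁ is (3.3071, 3.8529)

Confidence interval for the slope:

The 95% CI for β₁ is: β̂₁ ± t*(α/2, n-2) × SE(β̂₁)

Step 1: Find critical t-value
- Confidence level = 0.95
- Degrees of freedom = n - 2 = 24 - 2 = 22
- t*(α/2, 22) = 2.0739

Step 2: Calculate margin of error
Margin = 2.0739 × 0.1316 = 0.2729

Step 3: Construct interval
CI = 3.5800 ± 0.2729
CI = (3.3071, 3.8529)

Interpretation: We are 95% confident that the true slope β₁ lies between 3.3071 and 3.8529.
The interval does not include 0, suggesting a significant linear relationship.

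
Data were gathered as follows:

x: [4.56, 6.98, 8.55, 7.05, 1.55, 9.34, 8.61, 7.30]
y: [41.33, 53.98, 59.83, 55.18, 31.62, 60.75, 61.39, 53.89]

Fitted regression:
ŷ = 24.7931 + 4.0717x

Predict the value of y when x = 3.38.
ŷ = 38.5554

Plug x = 3.38 into the fitted line:

ŷ = 24.7931 + 4.0717 × 3.38
ŷ = 24.7931 + 13.7623
ŷ = 38.5554

This is a point prediction; actual observations scatter around it by roughly the residual standard deviation.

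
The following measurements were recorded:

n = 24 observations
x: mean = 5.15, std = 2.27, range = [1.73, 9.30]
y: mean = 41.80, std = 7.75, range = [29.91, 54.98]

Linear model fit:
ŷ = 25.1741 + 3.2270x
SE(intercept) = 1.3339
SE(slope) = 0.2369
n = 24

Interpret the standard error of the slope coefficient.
The slope 3.2270 is pinned down to within about ±0.2369 (one SE) by these data — relative uncertainty 7.3%, i.e. precise.

SE(β̂₁) = 0.2369 says: if we drew many samples of n = 24 from the same population and refit each time, the fitted slopes would scatter with a standard deviation of roughly 0.2369 around the true β₁.

Relative precision:
- SE / |β̂₁| = 0.2369 / 3.2270 = 7.3%
- Rule of thumb (under 20%: precise; 20% to under 50%: moderately precise; 50% or more: imprecise) → precise

Rough 95% range (±2 SE): 3.2270 ± 0.4738 → (2.7532, 3.7008).

What drives SE(β̂₁): more residual scatter → larger SE.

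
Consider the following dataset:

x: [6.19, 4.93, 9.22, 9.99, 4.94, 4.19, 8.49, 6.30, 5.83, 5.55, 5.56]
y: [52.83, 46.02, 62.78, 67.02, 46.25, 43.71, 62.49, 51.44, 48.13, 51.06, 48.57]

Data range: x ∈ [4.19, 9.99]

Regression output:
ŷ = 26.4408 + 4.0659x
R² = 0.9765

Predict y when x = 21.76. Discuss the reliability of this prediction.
ŷ = 114.9148, but this is extrapolation (above the data range [4.19, 9.99]) and may be unreliable.

Prediction calculation:
ŷ = 26.4408 + 4.0659 × 21.76
ŷ = 114.9148

Reliability:
- Data range: x ∈ [4.19, 9.99]
- Prediction point: x = 21.76 is 11.77 units above the observed range → this is EXTRAPOLATION, not interpolation

Why that matters here:
- R² describes fit only over the sampled x values; it says nothing about behaviour beyond them
- Real relationships often flatten, saturate, or turn nonlinear at extremes
- There are no observations near this x to validate the fitted line there

Report the number if required, but flag clearly that it is an extrapolation.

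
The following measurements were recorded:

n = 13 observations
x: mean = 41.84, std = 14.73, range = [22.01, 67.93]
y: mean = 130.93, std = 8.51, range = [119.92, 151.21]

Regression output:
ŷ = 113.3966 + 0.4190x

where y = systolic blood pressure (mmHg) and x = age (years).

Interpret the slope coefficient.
On average, blood pressure is about 0.4190 mmHg higher for every extra year of age.

The slope β₁ = 0.4190 gives the rate at which the fitted blood pressure changes with age.

Interpretation:
- Age up by 1 year → predicted blood pressure increases by 0.4190 mmHg
- The effect is assumed constant over the observed range of x (linearity)
- The slope describes association in these data, not necessarily a causal effect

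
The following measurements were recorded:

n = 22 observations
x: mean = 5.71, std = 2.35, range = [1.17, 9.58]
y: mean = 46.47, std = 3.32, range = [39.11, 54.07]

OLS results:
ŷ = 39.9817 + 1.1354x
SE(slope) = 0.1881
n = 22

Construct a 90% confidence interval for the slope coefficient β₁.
The 90% CI for β₁ is (0.8110, 1.4598)

Confidence interval for the slope:

The 90% CI for β₁ is: β̂₁ ± t*(α/2, n-2) × SE(β̂₁)

Step 1: Find critical t-value
- Confidence level = 0.9
- Degrees of freedom = n - 2 = 22 - 2 = 20
- t*(α/2, 20) = 1.7247

Step 2: Calculate margin of error
Margin = 1.7247 × 0.1881 = 0.3244

Step 3: Construct interval
CI = 1.1354 ± 0.3244
CI = (0.8110, 1.4598)

Interpretation: intervals built this way capture the true β₁ in 90% of repeated samples; here the plausible range for the per-unit effect of x on y is 0.8110 to 1.4598.
Since 0 is outside the interval, a two-sided test at α = 0.10 would reject H₀: β₁ = 0.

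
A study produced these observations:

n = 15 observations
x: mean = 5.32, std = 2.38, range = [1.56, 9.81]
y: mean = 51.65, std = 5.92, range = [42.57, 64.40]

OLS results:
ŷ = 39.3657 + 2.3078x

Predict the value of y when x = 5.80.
ŷ = 52.7509

Plug x = 5.80 into the fitted line:

ŷ = 39.3657 + 2.3078 × 5.80
ŷ = 39.3657 + 13.3852
ŷ = 52.7509

This is the fitted mean response at that x — an individual observation would come with a wider prediction interval.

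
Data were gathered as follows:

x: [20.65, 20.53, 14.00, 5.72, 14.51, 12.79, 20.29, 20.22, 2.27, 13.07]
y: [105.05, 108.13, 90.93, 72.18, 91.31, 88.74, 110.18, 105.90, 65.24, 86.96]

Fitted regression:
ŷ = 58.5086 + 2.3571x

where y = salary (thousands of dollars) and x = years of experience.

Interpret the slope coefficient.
On average, salary is about 2.3571 thousand dollars higher for every extra year of experience.

The slope coefficient β₁ = 2.3571 represents the marginal effect of experience on salary.

Interpretation:
- Experience up by 1 year → predicted salary increases by 2.3571 thousand dollars
- This is a linear approximation: the same per-unit change is assumed across the whole observed x range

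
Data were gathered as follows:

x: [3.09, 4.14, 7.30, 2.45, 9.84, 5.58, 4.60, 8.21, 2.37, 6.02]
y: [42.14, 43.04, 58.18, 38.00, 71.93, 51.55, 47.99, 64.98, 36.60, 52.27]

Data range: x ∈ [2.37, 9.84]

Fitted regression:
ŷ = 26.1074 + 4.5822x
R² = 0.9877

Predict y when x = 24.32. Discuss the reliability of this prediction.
ŷ = 137.5465, but this is extrapolation (above the data range [2.37, 9.84]) and may be unreliable.

Prediction calculation:
ŷ = 26.1074 + 4.5822 × 24.32
ŷ = 137.5465

Reliability:
- Data range: x ∈ [2.37, 9.84]
- Prediction point: x = 24.32 is 14.48 units above the observed range → this is EXTRAPOLATION, not interpolation

Why that matters here:
- The linear relationship may not hold outside the observed range
- Real relationships often flatten, saturate, or turn nonlinear at extremes
- R² describes fit only over the sampled x values; it says nothing about behaviour beyond them

A defensible statement: 'if the linear trend continued to x = 24.32, y would be about 137.5465' — the premise is untested.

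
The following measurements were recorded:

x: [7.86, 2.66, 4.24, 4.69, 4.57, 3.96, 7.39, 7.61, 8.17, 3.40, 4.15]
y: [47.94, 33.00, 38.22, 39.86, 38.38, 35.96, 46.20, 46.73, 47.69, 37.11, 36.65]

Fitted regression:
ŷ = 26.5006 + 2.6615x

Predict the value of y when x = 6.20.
ŷ = 43.0019

x = 6.20 lies inside the observed range [2.66, 8.17], so the fitted equation applies directly:

ŷ = 26.5006 + 2.6615 × 6.20
ŷ = 26.5006 + 16.5013
ŷ = 43.0019

This is a point prediction; actual observations scatter around it by roughly the residual standard deviation.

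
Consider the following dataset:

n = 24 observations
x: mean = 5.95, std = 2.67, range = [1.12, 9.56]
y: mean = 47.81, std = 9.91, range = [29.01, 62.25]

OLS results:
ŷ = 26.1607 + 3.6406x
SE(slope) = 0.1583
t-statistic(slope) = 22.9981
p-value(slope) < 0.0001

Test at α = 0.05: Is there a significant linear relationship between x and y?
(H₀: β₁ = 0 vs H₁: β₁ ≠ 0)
Since p-value < 0.0001 < α = 0.05, reject H₀ — the slope is significantly different from 0.

Hypothesis test for the slope coefficient:

H₀: β₁ = 0 (no linear relationship)
H₁: β₁ ≠ 0 (linear relationship exists)

Test statistic: t = β̂₁ / SE(β̂₁) = 3.6406 / 0.1583 = 22.9981

The p-value (<0.0001) is the probability, under H₀, of a t-statistic at least as extreme as |t| = 22.9981 (two-sided, df = n − 2 = 22).

Decision rule: reject H₀ if p-value < α.
p-value < 0.0001 < α = 0.05 → reject H₀.

Conclusion: the linear association between x and y is significant at the 5% level.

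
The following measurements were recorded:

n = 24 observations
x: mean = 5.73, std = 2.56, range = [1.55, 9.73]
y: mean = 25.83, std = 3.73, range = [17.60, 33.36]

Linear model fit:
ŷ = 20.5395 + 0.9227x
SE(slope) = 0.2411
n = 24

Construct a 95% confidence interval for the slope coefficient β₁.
The 95% CI for β₁ is (0.4227, 1.4227)

Confidence interval for the slope:

The 95% CI for β₁ is: β̂₁ ± t*(α/2, n-2) × SE(β̂₁)

Step 1: Find critical t-value
- Confidence level = 0.95
- Degrees of freedom = n - 2 = 24 - 2 = 22
- t*(α/2, 22) = 2.0739

Step 2: Calculate margin of error
Margin = 2.0739 × 0.2411 = 0.5000

Step 3: Construct interval
CI = 0.9227 ± 0.5000
CI = (0.4227, 1.4227)

Interpretation: We are 95% confident that the true slope β₁ lies between 0.4227 and 1.4227.
Both endpoints are positive, so the data support a genuinely positive slope at this confidence level.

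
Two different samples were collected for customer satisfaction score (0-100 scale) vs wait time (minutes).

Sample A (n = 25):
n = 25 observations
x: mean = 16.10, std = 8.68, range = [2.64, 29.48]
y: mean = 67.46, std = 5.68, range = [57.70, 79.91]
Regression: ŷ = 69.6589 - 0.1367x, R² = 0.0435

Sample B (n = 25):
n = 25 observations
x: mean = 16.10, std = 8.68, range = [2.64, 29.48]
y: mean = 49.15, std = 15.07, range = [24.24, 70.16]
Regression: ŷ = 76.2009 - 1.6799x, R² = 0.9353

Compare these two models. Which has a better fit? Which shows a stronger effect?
Model B has the better fit (R² = 0.9353 vs 0.0435). Model B shows the stronger effect (|β₁| = 1.6799 vs 0.1367).

Model Comparison:

Goodness of fit (R²):
- Model A: R² = 0.0435 → 4.35% of variance in satisfaction score explained
- Model B: R² = 0.9353 → 93.53% of variance in satisfaction score explained
- 0.9353 > 0.0435 → Model B has the better fit

Effect size (slope magnitude):
- Model A: β₁ = -0.1367 → predicted satisfaction score falls 0.1367 points per additional minute of wait time
- Model B: β₁ = -1.6799 → predicted satisfaction score falls 1.6799 points per additional minute of wait time
- |-0.1367| < |-1.6799| → Model B shows the stronger marginal effect

Note: A better fit (higher R²) doesn't necessarily mean a more important relationship.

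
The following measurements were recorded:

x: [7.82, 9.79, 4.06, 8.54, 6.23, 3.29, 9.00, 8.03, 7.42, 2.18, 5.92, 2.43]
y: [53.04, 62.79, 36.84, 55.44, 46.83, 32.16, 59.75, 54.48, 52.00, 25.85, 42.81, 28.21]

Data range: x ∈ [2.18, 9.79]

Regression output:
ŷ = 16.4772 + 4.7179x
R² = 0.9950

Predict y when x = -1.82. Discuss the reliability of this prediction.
ŷ = 7.8906, but this is extrapolation (below the data range [2.18, 9.79]) and may be unreliable.

Prediction calculation:
ŷ = 16.4772 + 4.7179 × (-1.82)
ŷ = 7.8906

Reliability:
- Data range: x ∈ [2.18, 9.79]
- Prediction point: x = -1.82 is 4.00 units below the observed range → this is EXTRAPOLATION, not interpolation

Why that matters here:
- Real relationships often flatten, saturate, or turn nonlinear at extremes
- The standard error of prediction grows with (x − x̄)², and x = -1.82 is far from x̄ = 6.23

A defensible statement: 'if the linear trend continued to x = -1.82, y would be about 7.8906' — the premise is untested.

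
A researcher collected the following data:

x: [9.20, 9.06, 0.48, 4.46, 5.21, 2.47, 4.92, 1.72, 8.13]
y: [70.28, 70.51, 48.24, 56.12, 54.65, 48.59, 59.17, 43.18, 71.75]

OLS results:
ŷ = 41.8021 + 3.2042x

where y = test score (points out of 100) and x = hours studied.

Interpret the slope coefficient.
On average, test score is about 3.2042 points higher for every extra hour of study time.

The slope β₁ = 3.2042 gives the rate at which the fitted test score changes with study time.

Interpretation:
- Study time up by 1 hour → predicted test score increases by 3.2042 points
- The effect is assumed constant over the observed range of x (linearity)

The intercept β₀ = 41.8021 is the predicted test score when study time = 0.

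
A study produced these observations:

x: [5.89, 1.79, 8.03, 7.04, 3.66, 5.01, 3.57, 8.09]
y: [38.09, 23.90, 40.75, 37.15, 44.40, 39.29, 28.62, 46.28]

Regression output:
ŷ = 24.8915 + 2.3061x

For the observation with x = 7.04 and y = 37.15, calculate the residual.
Residual = -3.9764

The residual is the difference between the actual value and the predicted value:

Residual = y - ŷ

Step 1: Calculate predicted value
ŷ = 24.8915 + 2.3061 × 7.04
ŷ = 41.1264

Step 2: Calculate residual
Residual = 37.15 - 41.1264
Residual = -3.9764

Sign check: y < ŷ, so the point is below the line and the fit overestimates here.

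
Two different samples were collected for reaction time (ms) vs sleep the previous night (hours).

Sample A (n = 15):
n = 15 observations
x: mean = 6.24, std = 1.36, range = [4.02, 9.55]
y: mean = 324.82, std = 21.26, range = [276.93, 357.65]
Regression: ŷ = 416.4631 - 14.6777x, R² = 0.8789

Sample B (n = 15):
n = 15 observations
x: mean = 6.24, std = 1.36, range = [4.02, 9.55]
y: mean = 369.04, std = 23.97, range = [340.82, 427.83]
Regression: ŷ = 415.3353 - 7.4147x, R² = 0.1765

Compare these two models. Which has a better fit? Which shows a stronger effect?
Model A has the better fit (R² = 0.8789 vs 0.1765). Model A shows the stronger effect (|β₁| = 14.6777 vs 7.4147).

Model Comparison:

Fit — compare R²:
- Model A: R² = 0.8789 → 87.89% of variance in reaction time explained
- Model B: R² = 0.1765 → 17.65% of variance in reaction time explained
- 0.8789 > 0.1765 → Model A has the better fit

Which has the larger per-hour effect? (|β₁|)
- Model A: β₁ = -14.6777 → predicted reaction time falls 14.6777 ms per additional hour of sleep
- Model B: β₁ = -7.4147 → predicted reaction time falls 7.4147 ms per additional hour of sleep
- |-14.6777| > |-7.4147| → Model A shows the stronger marginal effect

Note: A better fit (higher R²) doesn't necessarily mean a more important relationship.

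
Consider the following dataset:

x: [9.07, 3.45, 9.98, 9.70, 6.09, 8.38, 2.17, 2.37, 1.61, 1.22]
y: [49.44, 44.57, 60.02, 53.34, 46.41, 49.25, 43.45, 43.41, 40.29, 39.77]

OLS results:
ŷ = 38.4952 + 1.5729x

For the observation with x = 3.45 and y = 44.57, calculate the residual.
Residual = 0.6483

The residual is the difference between the actual value and the predicted value:

Residual = y - ŷ

Step 1: Calculate predicted value
ŷ = 38.4952 + 1.5729 × 3.45
ŷ = 43.9217

Step 2: Calculate residual
Residual = 44.57 - 43.9217
Residual = 0.6483

Sign check: y > ŷ, so the point is above the line and the fit underestimates here.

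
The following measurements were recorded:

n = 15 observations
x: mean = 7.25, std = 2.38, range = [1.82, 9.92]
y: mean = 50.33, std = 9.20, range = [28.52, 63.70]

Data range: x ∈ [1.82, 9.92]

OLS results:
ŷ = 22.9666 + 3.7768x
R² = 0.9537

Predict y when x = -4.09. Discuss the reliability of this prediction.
The equation gives ŷ = 7.5195; however x = -4.09 is 5.91 units below the observed range, so this extrapolated value should not be trusted.

Prediction calculation:
ŷ = 22.9666 + 3.7768 × (-4.09)
ŷ = 7.5195

Reliability:
- Data range: x ∈ [1.82, 9.92]
- Prediction point: x = -4.09 is 5.91 units below the observed range → this is EXTRAPOLATION, not interpolation

Why that matters here:
- The linear relationship may not hold outside the observed range
- R² describes fit only over the sampled x values; it says nothing about behaviour beyond them

A defensible statement: 'if the linear trend continued to x = -4.09, y would be about 7.5195' — the premise is untested.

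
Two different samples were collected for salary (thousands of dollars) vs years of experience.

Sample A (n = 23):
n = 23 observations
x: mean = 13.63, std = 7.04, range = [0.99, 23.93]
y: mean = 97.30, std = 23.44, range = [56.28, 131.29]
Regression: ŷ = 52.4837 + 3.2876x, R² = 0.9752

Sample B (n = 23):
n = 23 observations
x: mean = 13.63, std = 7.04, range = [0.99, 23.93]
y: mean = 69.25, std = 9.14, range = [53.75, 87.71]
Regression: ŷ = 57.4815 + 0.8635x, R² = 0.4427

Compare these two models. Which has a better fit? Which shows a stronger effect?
Model A has the better fit (R² = 0.9752 vs 0.4427). Model A shows the stronger effect (|β₁| = 3.2876 vs 0.8635).

Model Comparison:

Fit — compare R²:
- Model A: R² = 0.9752 → 97.52% of variance in salary explained
- Model B: R² = 0.4427 → 44.27% of variance in salary explained
- 0.9752 > 0.4427 → Model A has the better fit

Which has the larger per-year effect? (|β₁|)
- Model A: β₁ = 3.2876 → predicted salary rises 3.2876 thousand dollars per additional year of experience
- Model B: β₁ = 0.8635 → predicted salary rises 0.8635 thousand dollars per additional year of experience
- |3.2876| > |0.8635| → Model A shows the stronger marginal effect

Note: A better fit (higher R²) doesn't necessarily mean a more important relationship.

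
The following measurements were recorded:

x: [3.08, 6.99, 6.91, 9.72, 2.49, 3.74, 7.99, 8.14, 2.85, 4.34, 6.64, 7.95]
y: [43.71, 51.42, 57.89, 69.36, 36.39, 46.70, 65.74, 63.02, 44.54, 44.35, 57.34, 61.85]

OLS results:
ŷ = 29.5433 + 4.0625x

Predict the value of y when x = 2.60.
ŷ = 40.1058

To predict y for x = 2.60, substitute into the regression equation:

ŷ = 29.5433 + 4.0625 × 2.60
ŷ = 29.5433 + 10.5625
ŷ = 40.1058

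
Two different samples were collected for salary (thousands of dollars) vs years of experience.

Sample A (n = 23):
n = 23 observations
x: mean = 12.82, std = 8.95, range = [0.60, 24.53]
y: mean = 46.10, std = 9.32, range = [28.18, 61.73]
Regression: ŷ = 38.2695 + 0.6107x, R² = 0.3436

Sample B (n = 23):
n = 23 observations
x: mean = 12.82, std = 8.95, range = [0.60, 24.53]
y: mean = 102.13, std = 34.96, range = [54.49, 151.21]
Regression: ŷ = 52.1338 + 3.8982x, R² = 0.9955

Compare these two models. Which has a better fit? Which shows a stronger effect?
Model B has the better fit (R² = 0.9955 vs 0.3436). Model B shows the stronger effect (|β₁| = 3.8982 vs 0.6107).

Model Comparison:

Fit — compare R²:
- Model A: R² = 0.3436 → 34.36% of variance in salary explained
- Model B: R² = 0.9955 → 99.55% of variance in salary explained
- 0.9955 > 0.3436 → Model B has the better fit

Effect size (slope magnitude):
- Model A: β₁ = 0.6107 → predicted salary rises 0.6107 thousand dollars per additional year of experience
- Model B: β₁ = 3.8982 → predicted salary rises 3.8982 thousand dollars per additional year of experience
- |0.6107| < |3.8982| → Model B shows the stronger marginal effect

Note: A steeper slope doesn't make a better model if the scatter around the line is large.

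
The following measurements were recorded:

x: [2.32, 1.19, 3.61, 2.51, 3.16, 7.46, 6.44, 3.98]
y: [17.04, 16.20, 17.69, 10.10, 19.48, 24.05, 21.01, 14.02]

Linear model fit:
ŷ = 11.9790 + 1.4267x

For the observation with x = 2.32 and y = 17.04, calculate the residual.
Residual = 1.7511

The residual is the difference between the actual value and the predicted value:

Residual = y - ŷ

Step 1: Calculate predicted value
ŷ = 11.9790 + 1.4267 × 2.32
ŷ = 15.2889

Step 2: Calculate residual
Residual = 17.04 - 15.2889
Residual = 1.7511

Sign check: y > ŷ, so the point is above the line and the fit underestimates here.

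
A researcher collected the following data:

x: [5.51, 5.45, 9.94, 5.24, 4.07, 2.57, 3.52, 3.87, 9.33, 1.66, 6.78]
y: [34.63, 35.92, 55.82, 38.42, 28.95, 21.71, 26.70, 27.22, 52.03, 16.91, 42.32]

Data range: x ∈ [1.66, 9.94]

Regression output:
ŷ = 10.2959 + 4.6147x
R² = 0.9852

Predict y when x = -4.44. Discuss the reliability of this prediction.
ŷ = -10.1934, but this is extrapolation (below the data range [1.66, 9.94]) and may be unreliable.

Prediction calculation:
ŷ = 10.2959 + 4.6147 × (-4.44)
ŷ = -10.1934

Reliability:
- Data range: x ∈ [1.66, 9.94]
- Prediction point: x = -4.44 is 6.10 units below the observed range → this is EXTRAPOLATION, not interpolation

Why that matters here:
- The standard error of prediction grows with (x − x̄)², and x = -4.44 is far from x̄ = 5.27
- Real relationships often flatten, saturate, or turn nonlinear at extremes

A defensible statement: 'if the linear trend continued to x = -4.44, y would be about -10.1934' — the premise is untested.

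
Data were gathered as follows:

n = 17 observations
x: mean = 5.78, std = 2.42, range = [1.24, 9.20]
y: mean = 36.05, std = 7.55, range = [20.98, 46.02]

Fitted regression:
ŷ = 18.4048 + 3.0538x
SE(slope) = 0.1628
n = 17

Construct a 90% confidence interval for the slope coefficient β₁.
The 90% CI for β₁ is (2.7684, 3.3392)

Confidence interval for the slope:

The 90% CI for β₁ is: β̂₁ ± t*(α/2, n-2) × SE(β̂₁)

Step 1: Find critical t-value
- Confidence level = 0.9
- Degrees of freedom = n - 2 = 17 - 2 = 15
- t*(α/2, 15) = 1.7531

Step 2: Calculate margin of error
Margin = 1.7531 × 0.1628 = 0.2854

Step 3: Construct interval
CI = 3.0538 ± 0.2854
CI = (2.7684, 3.3392)

Interpretation: intervals built this way capture the true β₁ in 90% of repeated samples; here the plausible range for the per-unit effect of x on y is 2.7684 to 3.3392.
The interval does not include 0, suggesting a significant linear relationship.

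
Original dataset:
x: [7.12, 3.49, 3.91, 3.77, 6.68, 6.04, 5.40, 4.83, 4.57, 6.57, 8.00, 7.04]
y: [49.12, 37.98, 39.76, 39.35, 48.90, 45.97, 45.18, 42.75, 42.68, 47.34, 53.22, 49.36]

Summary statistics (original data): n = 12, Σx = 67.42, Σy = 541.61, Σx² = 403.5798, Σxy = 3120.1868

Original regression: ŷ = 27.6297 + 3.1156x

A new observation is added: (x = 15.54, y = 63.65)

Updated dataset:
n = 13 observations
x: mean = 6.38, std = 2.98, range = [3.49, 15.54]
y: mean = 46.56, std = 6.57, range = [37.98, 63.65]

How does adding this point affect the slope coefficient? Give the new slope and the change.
Adding the point moves β₁ from 3.1156 to 2.1340, i.e. it decreases by 0.9816 (-31.5%).

x = 15.54 lies well outside the original x-range [3.49, 8.00] (x̄ ≈ 5.62), so this observation has high leverage and can move the slope substantially.

Step 1: Update the sums with the new point (n goes from 12 to 13)
Σx  = 67.42 + 15.54 = 82.96
Σy  = 541.61 + 63.65 = 605.26
Σx² = 403.5798 + 15.54² = 403.5798 + 241.4916 = 645.0714
Σxy = 3120.1868 + 15.54×63.65 = 3120.1868 + 989.1210 = 4109.3078

Step 2: Recompute the slope with b₁ = (nΣxy − ΣxΣy) / (nΣx² − (Σx)²)
Numerator   = 13×4109.3078 − 82.96×605.26 = 53421.0014 − 50212.3696 = 3208.6318
Denominator = 13×645.0714 − 82.96² = 8385.9282 − 6882.3616 = 1503.5666
b₁(new) = 3208.6318 / 1503.5666 = 2.1340

(Same formula on the original sums: (12×3120.1868 − 67.42×541.61) / (12×403.5798 − 67.42²) = 926.8954 / 297.5012 = 3.1156, matching the given fit.)

Step 3: Change in slope
Δβ₁ = 2.1340 − 3.1156 = -0.9816
Relative change = -0.9816 / 3.1156 × 100% = -31.5%
→ the slope decreases when the point is added.

Because the point sits below the extension of the original line at a high-leverage x, it tilts the fit down.
In practice: check such a point for data-entry or measurement error; investigate whether it comes from the same population as the rest of the sample.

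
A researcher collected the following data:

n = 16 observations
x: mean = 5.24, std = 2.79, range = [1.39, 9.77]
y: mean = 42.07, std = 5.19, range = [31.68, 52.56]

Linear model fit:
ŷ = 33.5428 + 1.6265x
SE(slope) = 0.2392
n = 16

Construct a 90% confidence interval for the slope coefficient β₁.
The 90% CI for β₁ is (1.2052, 2.0478)

Confidence interval for the slope:

The 90% CI for β₁ is: β̂₁ ± t*(α/2, n-2) × SE(β̂₁)

Step 1: Find critical t-value
- Confidence level = 0.9
- Degrees of freedom = n - 2 = 16 - 2 = 14
- t*(α/2, 14) = 1.7613

Step 2: Calculate margin of error
Margin = 1.7613 × 0.2392 = 0.4213

Step 3: Construct interval
CI = 1.6265 ± 0.4213
CI = (1.2052, 2.0478)

Interpretation: We are 90% confident that the true slope β₁ lies between 1.2052 and 2.0478.
Since 0 is outside the interval, a two-sided test at α = 0.10 would reject H₀: β₁ = 0.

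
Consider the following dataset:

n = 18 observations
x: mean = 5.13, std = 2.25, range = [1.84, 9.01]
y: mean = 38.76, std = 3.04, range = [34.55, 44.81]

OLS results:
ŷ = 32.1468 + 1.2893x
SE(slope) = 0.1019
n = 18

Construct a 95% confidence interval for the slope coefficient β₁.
The 95% CI for β₁ is (1.0733, 1.5053)

Confidence interval for the slope:

The 95% CI for β₁ is: β̂₁ ± t*(α/2, n-2) × SE(β̂₁)

Step 1: Find critical t-value
- Confidence level = 0.95
- Degrees of freedom = n - 2 = 18 - 2 = 16
- t*(α/2, 16) = 2.1199

Step 2: Calculate margin of error
Margin = 2.1199 × 0.1019 = 0.2160

Step 3: Construct interval
CI = 1.2893 ± 0.2160
CI = (1.0733, 1.5053)

Interpretation: each one-unit increase in x is associated with a change in mean y of between 1.0733 and 1.5053, with 95% confidence.
The interval does not include 0, suggesting a significant linear relationship.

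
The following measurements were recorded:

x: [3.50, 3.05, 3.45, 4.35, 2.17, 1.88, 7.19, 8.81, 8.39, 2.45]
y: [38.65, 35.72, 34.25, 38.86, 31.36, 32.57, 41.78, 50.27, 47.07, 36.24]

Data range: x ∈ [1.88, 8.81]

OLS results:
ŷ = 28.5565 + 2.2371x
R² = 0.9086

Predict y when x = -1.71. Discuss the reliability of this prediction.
ŷ = 24.7311 (extrapolation — x = -1.71 lies outside [1.88, 8.81], so reliability is low).

Prediction calculation:
ŷ = 28.5565 + 2.2371 × (-1.71)
ŷ = 24.7311

Reliability:
- Data range: x ∈ [1.88, 8.81]
- Prediction point: x = -1.71 is 3.59 units below the observed range → this is EXTRAPOLATION, not interpolation

Why that matters here:
- The standard error of prediction grows with (x − x̄)², and x = -1.71 is far from x̄ = 4.52
- R² describes fit only over the sampled x values; it says nothing about behaviour beyond them
- The linear relationship may not hold outside the observed range

The R² = 0.9086 only validates the fit within [1.88, 8.81]; treat ŷ = 24.7311 with caution.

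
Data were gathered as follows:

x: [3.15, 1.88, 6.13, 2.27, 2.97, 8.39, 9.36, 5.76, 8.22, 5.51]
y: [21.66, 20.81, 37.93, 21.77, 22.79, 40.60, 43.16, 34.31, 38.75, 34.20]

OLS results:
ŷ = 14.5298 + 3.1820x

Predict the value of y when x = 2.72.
ŷ = 23.1848

Plug x = 2.72 into the fitted line:

ŷ = 14.5298 + 3.1820 × 2.72
ŷ = 14.5298 + 8.6550
ŷ = 23.1848

This is a point prediction; actual observations scatter around it by roughly the residual standard deviation.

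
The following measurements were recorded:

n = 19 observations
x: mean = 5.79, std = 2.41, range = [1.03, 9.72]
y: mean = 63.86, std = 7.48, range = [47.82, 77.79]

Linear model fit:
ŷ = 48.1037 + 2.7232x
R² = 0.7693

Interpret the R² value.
R² = 0.7693 means 76.93% of the variation in y is explained by the linear relationship with x. This indicates a strong fit.

The coefficient of determination R² is the fraction of the total variation in y that the fitted line accounts for.

Here R² = 0.7693:
- Explained: 76.93% of the variation in y
- Unexplained (residual): 100% − 76.93% = 23.07%
- Rule of thumb (below 0.3 weak; 0.3 to below 0.7 moderate; 0.7 and above strong) → strong

Note: R² never decreases when predictors are added, so it should not be used alone to compare models of different size.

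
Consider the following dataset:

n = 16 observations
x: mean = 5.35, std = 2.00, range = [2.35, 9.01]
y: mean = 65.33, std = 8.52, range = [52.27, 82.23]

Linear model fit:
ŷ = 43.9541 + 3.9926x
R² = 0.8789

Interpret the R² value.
The model explains 87.89% of the variance in y (R² = 0.8789), leaving 12.11% unexplained; the fit is strong.

R² = 1 − SS_res/SS_tot compares the residual scatter to the total scatter of y about its mean.

Here R² = 0.8789:
- Explained: 87.89% of the variation in y
- Unexplained (residual): 100% − 87.89% = 12.11%
- Rule of thumb (below 0.3 weak; 0.3 to below 0.7 moderate; 0.7 and above strong) → strong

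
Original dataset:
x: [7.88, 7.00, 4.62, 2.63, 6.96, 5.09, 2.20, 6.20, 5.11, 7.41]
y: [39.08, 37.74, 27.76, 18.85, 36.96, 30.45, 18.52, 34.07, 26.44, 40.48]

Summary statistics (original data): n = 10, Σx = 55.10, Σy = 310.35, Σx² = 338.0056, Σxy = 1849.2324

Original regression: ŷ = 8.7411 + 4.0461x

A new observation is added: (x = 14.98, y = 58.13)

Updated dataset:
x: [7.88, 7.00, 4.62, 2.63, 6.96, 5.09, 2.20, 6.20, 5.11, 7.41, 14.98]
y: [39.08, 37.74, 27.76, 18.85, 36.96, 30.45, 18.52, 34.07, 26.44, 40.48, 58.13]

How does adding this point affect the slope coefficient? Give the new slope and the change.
The slope changes from 4.0461 to 3.2128 (change of -0.8333, or -20.6%).

The new point has HIGH LEVERAGE: x = 14.98 is far from the original mean x̄ = 55.10/10 ≈ 5.51 (original range [2.20, 7.88]).

Step 1: Update the sums with the new point (n goes from 10 to 11)
Σx  = 55.10 + 14.98 = 70.08
Σy  = 310.35 + 58.13 = 368.48
Σx² = 338.0056 + 14.98² = 338.0056 + 224.4004 = 562.4060
Σxy = 1849.2324 + 14.98×58.13 = 1849.2324 + 870.7874 = 2720.0198

Step 2: Recompute the slope with b₁ = (nΣxy − ΣxΣy) / (nΣx² − (Σx)²)
Numerator   = 11×2720.0198 − 70.08×368.48 = 29920.2178 − 25823.0784 = 4097.1394
Denominator = 11×562.4060 − 70.08² = 6186.4660 − 4911.2064 = 1275.2596
b₁(new) = 4097.1394 / 1275.2596 = 3.2128

(Same formula on the original sums: (10×1849.2324 − 55.10×310.35) / (10×338.0056 − 55.10²) = 1392.0390 / 344.0460 = 4.0461, matching the given fit.)

Step 3: Change in slope
Δβ₁ = 3.2128 − 4.0461 = -0.8333
Relative change = -0.8333 / 4.0461 × 100% = -20.6%
→ the slope decreases when the point is added.

A high-leverage point only changes the slope if it is off the original line; here y = 58.13 is below the original trend, so the slope decreases.
In practice: examine leverage (hᵢ) and Cook's distance rather than deleting it automatically.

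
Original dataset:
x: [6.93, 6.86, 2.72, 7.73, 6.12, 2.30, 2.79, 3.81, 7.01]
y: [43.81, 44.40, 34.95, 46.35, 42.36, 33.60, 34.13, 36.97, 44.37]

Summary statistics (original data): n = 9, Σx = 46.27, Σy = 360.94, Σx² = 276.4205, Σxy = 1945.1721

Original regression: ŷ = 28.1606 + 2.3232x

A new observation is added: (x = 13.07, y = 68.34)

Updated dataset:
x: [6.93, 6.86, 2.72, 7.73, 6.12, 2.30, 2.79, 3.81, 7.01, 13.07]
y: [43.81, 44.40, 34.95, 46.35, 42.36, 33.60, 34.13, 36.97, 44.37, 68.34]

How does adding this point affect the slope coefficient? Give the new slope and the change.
New slope β₁ = 3.0595 versus 2.3232 before: a change of +0.7363 (+31.7%).

x = 13.07 lies well outside the original x-range [2.30, 7.73] (x̄ ≈ 5.14), so this observation has high leverage and can move the slope substantially.

Step 1: Update the sums with the new point (n goes from 9 to 10)
Σx  = 46.27 + 13.07 = 59.34
Σy  = 360.94 + 68.34 = 429.28
Σx² = 276.4205 + 13.07² = 276.4205 + 170.8249 = 447.2454
Σxy = 1945.1721 + 13.07×68.34 = 1945.1721 + 893.2038 = 2838.3759

Step 2: Recompute the slope with b₁ = (nΣxy − ΣxΣy) / (nΣx² − (Σx)²)
Numerator   = 10×2838.3759 − 59.34×429.28 = 28383.7590 − 25473.4752 = 2910.2838
Denominator = 10×447.2454 − 59.34² = 4472.4540 − 3521.2356 = 951.2184
b₁(new) = 2910.2838 / 951.2184 = 3.0595

(Same formula on the original sums: (9×1945.1721 − 46.27×360.94) / (9×276.4205 − 46.27²) = 805.8551 / 346.8716 = 2.3232, matching the given fit.)

Step 3: Change in slope
Δβ₁ = 3.0595 − 2.3232 = +0.7363
Relative change = +0.7363 / 2.3232 × 100% = +31.7%
→ the slope increases when the point is added.

A high-leverage point only changes the slope if it is off the original line; here y = 68.34 is above the original trend, so the slope increases.
In practice: check such a point for data-entry or measurement error.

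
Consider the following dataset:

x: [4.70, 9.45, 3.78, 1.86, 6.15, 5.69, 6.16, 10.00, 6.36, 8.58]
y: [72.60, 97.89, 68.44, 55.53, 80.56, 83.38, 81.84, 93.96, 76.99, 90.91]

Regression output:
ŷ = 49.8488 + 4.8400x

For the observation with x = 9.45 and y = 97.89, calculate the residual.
Residual = 2.3032

The residual is the difference between the actual value and the predicted value:

Residual = y - ŷ

Step 1: Calculate predicted value
ŷ = 49.8488 + 4.8400 × 9.45
ŷ = 95.5868

Step 2: Calculate residual
Residual = 97.89 - 95.5868
Residual = 2.3032

The residual is positive, so the observed y = 97.89 sits above the regression line (the line underestimates it by 2.3032).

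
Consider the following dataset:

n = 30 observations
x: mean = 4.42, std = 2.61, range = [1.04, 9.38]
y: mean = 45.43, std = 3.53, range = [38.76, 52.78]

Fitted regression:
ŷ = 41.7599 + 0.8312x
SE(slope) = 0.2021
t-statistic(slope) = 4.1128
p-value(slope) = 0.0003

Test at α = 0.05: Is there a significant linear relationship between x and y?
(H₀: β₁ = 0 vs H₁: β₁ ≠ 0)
Reject H₀: p-value = 0.0003 < α = 0.05. The linear relationship is significant at the 5% level.

Hypothesis test for the slope coefficient:

H₀: β₁ = 0 (no linear relationship)
H₁: β₁ ≠ 0 (linear relationship exists)

Test statistic: t = β̂₁ / SE(β̂₁) = 0.8312 / 0.2021 = 4.1128

p = 0.0003: how often a slope estimate this far from 0 (in SE units) would arise by chance if β₁ were truly 0.

Decision rule: reject H₀ if p-value < α.
p-value = 0.0003 < α = 0.05 → reject H₀.

Conclusion: the linear association between x and y is significant at the 5% level.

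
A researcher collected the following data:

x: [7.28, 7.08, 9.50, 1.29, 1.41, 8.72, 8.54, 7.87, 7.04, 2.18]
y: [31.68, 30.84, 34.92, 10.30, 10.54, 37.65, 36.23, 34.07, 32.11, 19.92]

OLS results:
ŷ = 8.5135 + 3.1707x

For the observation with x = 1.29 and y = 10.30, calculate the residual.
Residual = -2.3037

The residual is the difference between the actual value and the predicted value:

Residual = y - ŷ

Step 1: Calculate predicted value
ŷ = 8.5135 + 3.1707 × 1.29
ŷ = 12.6037

Step 2: Calculate residual
Residual = 10.30 - 12.6037
Residual = -2.3037

Interpretation: the model overestimates the actual value by 2.3037 at this point (negative residual → observation lies below the fitted line).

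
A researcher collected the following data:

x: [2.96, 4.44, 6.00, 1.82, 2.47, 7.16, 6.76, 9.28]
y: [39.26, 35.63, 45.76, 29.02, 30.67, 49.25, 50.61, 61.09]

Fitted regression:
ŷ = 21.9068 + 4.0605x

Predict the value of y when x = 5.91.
ŷ = 45.9044

Plug x = 5.91 into the fitted line:

ŷ = 21.9068 + 4.0605 × 5.91
ŷ = 21.9068 + 23.9976
ŷ = 45.9044

This is the fitted mean response at that x — an individual observation would come with a wider prediction interval.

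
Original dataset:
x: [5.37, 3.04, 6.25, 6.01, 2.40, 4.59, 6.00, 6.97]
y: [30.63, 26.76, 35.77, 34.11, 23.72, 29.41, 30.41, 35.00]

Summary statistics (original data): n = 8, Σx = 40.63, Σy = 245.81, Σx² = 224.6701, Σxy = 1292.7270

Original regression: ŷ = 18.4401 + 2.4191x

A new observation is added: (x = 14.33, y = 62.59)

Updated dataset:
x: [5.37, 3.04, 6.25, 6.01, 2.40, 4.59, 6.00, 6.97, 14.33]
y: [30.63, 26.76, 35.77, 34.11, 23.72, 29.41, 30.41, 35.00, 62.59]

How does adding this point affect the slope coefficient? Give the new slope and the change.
New slope β₁ = 3.2453 versus 2.4191 before: a change of +0.8262 (+34.2%).

x = 14.33 lies well outside the original x-range [2.40, 6.97] (x̄ ≈ 5.08), so this observation has high leverage and can move the slope substantially.

Step 1: Update the sums with the new point (n goes from 8 to 9)
Σx  = 40.63 + 14.33 = 54.96
Σy  = 245.81 + 62.59 = 308.40
Σx² = 224.6701 + 14.33² = 224.6701 + 205.3489 = 430.0190
Σxy = 1292.7270 + 14.33×62.59 = 1292.7270 + 896.9147 = 2189.6417

Step 2: Recompute the slope with b₁ = (nΣxy − ΣxΣy) / (nΣx² − (Σx)²)
Numerator   = 9×2189.6417 − 54.96×308.40 = 19706.7753 − 16949.6640 = 2757.1113
Denominator = 9×430.0190 − 54.96² = 3870.1710 − 3020.6016 = 849.5694
b₁(new) = 2757.1113 / 849.5694 = 3.2453

(Same formula on the original sums: (8×1292.7270 − 40.63×245.81) / (8×224.6701 − 40.63²) = 354.5557 / 146.5639 = 2.4191, matching the given fit.)

Step 3: Change in slope
Δβ₁ = 3.2453 − 2.4191 = +0.8262
Relative change = +0.8262 / 2.4191 × 100% = +34.2%
→ the slope increases when the point is added.

A high-leverage point only changes the slope if it is off the original line; here y = 62.59 is above the original trend, so the slope increases.
In practice: check such a point for data-entry or measurement error; investigate whether it comes from the same population as the rest of the sample.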